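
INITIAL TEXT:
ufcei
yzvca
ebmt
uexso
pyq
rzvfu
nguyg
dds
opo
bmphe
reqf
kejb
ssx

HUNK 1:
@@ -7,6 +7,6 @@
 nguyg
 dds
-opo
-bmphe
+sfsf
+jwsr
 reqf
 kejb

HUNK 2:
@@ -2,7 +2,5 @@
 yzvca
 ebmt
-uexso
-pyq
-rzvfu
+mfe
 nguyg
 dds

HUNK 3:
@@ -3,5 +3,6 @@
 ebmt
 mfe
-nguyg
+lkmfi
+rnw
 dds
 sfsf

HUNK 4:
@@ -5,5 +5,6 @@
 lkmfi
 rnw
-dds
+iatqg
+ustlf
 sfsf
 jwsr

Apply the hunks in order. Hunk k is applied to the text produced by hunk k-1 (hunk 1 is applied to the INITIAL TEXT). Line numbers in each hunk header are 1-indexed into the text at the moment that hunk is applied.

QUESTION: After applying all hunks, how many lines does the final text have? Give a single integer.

Hunk 1: at line 7 remove [opo,bmphe] add [sfsf,jwsr] -> 13 lines: ufcei yzvca ebmt uexso pyq rzvfu nguyg dds sfsf jwsr reqf kejb ssx
Hunk 2: at line 2 remove [uexso,pyq,rzvfu] add [mfe] -> 11 lines: ufcei yzvca ebmt mfe nguyg dds sfsf jwsr reqf kejb ssx
Hunk 3: at line 3 remove [nguyg] add [lkmfi,rnw] -> 12 lines: ufcei yzvca ebmt mfe lkmfi rnw dds sfsf jwsr reqf kejb ssx
Hunk 4: at line 5 remove [dds] add [iatqg,ustlf] -> 13 lines: ufcei yzvca ebmt mfe lkmfi rnw iatqg ustlf sfsf jwsr reqf kejb ssx
Final line count: 13

Answer: 13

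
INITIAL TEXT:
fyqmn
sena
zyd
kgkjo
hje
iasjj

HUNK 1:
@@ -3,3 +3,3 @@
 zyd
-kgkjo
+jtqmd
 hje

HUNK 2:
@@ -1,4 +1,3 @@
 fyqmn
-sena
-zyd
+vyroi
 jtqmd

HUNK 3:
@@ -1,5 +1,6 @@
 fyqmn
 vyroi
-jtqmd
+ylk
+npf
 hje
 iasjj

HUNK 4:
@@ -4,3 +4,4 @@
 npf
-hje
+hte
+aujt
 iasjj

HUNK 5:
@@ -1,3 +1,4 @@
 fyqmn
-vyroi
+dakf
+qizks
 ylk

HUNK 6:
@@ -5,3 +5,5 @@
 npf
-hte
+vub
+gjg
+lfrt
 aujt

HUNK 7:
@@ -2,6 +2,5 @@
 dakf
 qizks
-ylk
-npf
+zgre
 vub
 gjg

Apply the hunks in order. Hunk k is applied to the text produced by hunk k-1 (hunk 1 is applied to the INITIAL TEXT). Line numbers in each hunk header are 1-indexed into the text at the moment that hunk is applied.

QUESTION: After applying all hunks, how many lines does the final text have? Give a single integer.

Hunk 1: at line 3 remove [kgkjo] add [jtqmd] -> 6 lines: fyqmn sena zyd jtqmd hje iasjj
Hunk 2: at line 1 remove [sena,zyd] add [vyroi] -> 5 lines: fyqmn vyroi jtqmd hje iasjj
Hunk 3: at line 1 remove [jtqmd] add [ylk,npf] -> 6 lines: fyqmn vyroi ylk npf hje iasjj
Hunk 4: at line 4 remove [hje] add [hte,aujt] -> 7 lines: fyqmn vyroi ylk npf hte aujt iasjj
Hunk 5: at line 1 remove [vyroi] add [dakf,qizks] -> 8 lines: fyqmn dakf qizks ylk npf hte aujt iasjj
Hunk 6: at line 5 remove [hte] add [vub,gjg,lfrt] -> 10 lines: fyqmn dakf qizks ylk npf vub gjg lfrt aujt iasjj
Hunk 7: at line 2 remove [ylk,npf] add [zgre] -> 9 lines: fyqmn dakf qizks zgre vub gjg lfrt aujt iasjj
Final line count: 9

Answer: 9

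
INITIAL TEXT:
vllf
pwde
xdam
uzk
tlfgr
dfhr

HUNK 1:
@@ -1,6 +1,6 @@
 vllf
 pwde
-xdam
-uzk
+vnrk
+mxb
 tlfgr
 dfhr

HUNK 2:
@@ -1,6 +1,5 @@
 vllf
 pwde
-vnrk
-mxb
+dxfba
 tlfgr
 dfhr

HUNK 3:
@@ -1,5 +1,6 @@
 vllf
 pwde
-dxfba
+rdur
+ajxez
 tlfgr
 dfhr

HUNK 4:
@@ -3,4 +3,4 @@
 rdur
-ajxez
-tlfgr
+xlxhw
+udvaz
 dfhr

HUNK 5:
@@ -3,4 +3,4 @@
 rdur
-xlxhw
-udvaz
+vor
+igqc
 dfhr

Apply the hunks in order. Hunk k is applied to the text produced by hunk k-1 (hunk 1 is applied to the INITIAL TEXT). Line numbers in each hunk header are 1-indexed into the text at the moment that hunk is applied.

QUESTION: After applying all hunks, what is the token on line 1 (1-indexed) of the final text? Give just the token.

Hunk 1: at line 1 remove [xdam,uzk] add [vnrk,mxb] -> 6 lines: vllf pwde vnrk mxb tlfgr dfhr
Hunk 2: at line 1 remove [vnrk,mxb] add [dxfba] -> 5 lines: vllf pwde dxfba tlfgr dfhr
Hunk 3: at line 1 remove [dxfba] add [rdur,ajxez] -> 6 lines: vllf pwde rdur ajxez tlfgr dfhr
Hunk 4: at line 3 remove [ajxez,tlfgr] add [xlxhw,udvaz] -> 6 lines: vllf pwde rdur xlxhw udvaz dfhr
Hunk 5: at line 3 remove [xlxhw,udvaz] add [vor,igqc] -> 6 lines: vllf pwde rdur vor igqc dfhr
Final line 1: vllf

Answer: vllf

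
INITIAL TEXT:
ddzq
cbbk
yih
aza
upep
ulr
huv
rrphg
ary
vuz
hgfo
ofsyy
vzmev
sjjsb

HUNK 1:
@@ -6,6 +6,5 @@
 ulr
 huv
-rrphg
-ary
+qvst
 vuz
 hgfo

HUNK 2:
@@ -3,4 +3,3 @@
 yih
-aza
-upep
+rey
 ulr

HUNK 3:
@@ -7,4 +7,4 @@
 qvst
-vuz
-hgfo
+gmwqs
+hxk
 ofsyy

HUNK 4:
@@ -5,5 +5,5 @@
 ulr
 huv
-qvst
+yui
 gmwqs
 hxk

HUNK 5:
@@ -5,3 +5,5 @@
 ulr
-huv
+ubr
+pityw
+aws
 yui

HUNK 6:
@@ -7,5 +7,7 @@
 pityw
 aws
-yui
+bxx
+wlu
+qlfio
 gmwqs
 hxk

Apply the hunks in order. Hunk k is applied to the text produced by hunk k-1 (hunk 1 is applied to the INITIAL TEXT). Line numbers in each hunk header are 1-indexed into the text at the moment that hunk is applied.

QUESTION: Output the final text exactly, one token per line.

Hunk 1: at line 6 remove [rrphg,ary] add [qvst] -> 13 lines: ddzq cbbk yih aza upep ulr huv qvst vuz hgfo ofsyy vzmev sjjsb
Hunk 2: at line 3 remove [aza,upep] add [rey] -> 12 lines: ddzq cbbk yih rey ulr huv qvst vuz hgfo ofsyy vzmev sjjsb
Hunk 3: at line 7 remove [vuz,hgfo] add [gmwqs,hxk] -> 12 lines: ddzq cbbk yih rey ulr huv qvst gmwqs hxk ofsyy vzmev sjjsb
Hunk 4: at line 5 remove [qvst] add [yui] -> 12 lines: ddzq cbbk yih rey ulr huv yui gmwqs hxk ofsyy vzmev sjjsb
Hunk 5: at line 5 remove [huv] add [ubr,pityw,aws] -> 14 lines: ddzq cbbk yih rey ulr ubr pityw aws yui gmwqs hxk ofsyy vzmev sjjsb
Hunk 6: at line 7 remove [yui] add [bxx,wlu,qlfio] -> 16 lines: ddzq cbbk yih rey ulr ubr pityw aws bxx wlu qlfio gmwqs hxk ofsyy vzmev sjjsb

Answer: ddzq
cbbk
yih
rey
ulr
ubr
pityw
aws
bxx
wlu
qlfio
gmwqs
hxk
ofsyy
vzmev
sjjsb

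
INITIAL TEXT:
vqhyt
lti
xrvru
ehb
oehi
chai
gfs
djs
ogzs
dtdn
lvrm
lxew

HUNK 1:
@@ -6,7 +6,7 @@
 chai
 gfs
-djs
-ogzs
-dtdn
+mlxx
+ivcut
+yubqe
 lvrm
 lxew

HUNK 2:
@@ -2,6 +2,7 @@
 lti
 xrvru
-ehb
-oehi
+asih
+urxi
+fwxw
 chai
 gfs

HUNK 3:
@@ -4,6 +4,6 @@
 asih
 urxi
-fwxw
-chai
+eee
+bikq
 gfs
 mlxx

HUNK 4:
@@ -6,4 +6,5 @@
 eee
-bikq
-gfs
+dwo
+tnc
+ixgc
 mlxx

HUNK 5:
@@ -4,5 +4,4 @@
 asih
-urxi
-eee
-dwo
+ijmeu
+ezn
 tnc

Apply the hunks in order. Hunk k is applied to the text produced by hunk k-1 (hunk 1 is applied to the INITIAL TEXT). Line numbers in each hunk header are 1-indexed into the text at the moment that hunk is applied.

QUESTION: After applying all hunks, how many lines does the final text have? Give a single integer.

Hunk 1: at line 6 remove [djs,ogzs,dtdn] add [mlxx,ivcut,yubqe] -> 12 lines: vqhyt lti xrvru ehb oehi chai gfs mlxx ivcut yubqe lvrm lxew
Hunk 2: at line 2 remove [ehb,oehi] add [asih,urxi,fwxw] -> 13 lines: vqhyt lti xrvru asih urxi fwxw chai gfs mlxx ivcut yubqe lvrm lxew
Hunk 3: at line 4 remove [fwxw,chai] add [eee,bikq] -> 13 lines: vqhyt lti xrvru asih urxi eee bikq gfs mlxx ivcut yubqe lvrm lxew
Hunk 4: at line 6 remove [bikq,gfs] add [dwo,tnc,ixgc] -> 14 lines: vqhyt lti xrvru asih urxi eee dwo tnc ixgc mlxx ivcut yubqe lvrm lxew
Hunk 5: at line 4 remove [urxi,eee,dwo] add [ijmeu,ezn] -> 13 lines: vqhyt lti xrvru asih ijmeu ezn tnc ixgc mlxx ivcut yubqe lvrm lxew
Final line count: 13

Answer: 13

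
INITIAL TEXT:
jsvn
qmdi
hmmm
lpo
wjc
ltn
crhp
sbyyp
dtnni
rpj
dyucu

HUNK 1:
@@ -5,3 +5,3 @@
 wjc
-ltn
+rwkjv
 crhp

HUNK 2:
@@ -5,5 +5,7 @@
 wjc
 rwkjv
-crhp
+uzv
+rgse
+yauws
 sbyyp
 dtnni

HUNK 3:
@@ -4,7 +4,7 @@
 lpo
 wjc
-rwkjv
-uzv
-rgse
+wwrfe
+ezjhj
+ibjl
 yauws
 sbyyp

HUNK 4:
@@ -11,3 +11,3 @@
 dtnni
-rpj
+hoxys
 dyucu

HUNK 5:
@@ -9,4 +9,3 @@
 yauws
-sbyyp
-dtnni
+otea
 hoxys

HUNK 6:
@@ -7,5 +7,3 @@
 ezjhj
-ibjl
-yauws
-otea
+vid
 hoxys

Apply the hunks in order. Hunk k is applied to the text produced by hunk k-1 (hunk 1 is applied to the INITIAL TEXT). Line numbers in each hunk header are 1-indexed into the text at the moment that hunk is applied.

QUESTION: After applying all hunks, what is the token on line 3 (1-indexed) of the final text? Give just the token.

Hunk 1: at line 5 remove [ltn] add [rwkjv] -> 11 lines: jsvn qmdi hmmm lpo wjc rwkjv crhp sbyyp dtnni rpj dyucu
Hunk 2: at line 5 remove [crhp] add [uzv,rgse,yauws] -> 13 lines: jsvn qmdi hmmm lpo wjc rwkjv uzv rgse yauws sbyyp dtnni rpj dyucu
Hunk 3: at line 4 remove [rwkjv,uzv,rgse] add [wwrfe,ezjhj,ibjl] -> 13 lines: jsvn qmdi hmmm lpo wjc wwrfe ezjhj ibjl yauws sbyyp dtnni rpj dyucu
Hunk 4: at line 11 remove [rpj] add [hoxys] -> 13 lines: jsvn qmdi hmmm lpo wjc wwrfe ezjhj ibjl yauws sbyyp dtnni hoxys dyucu
Hunk 5: at line 9 remove [sbyyp,dtnni] add [otea] -> 12 lines: jsvn qmdi hmmm lpo wjc wwrfe ezjhj ibjl yauws otea hoxys dyucu
Hunk 6: at line 7 remove [ibjl,yauws,otea] add [vid] -> 10 lines: jsvn qmdi hmmm lpo wjc wwrfe ezjhj vid hoxys dyucu
Final line 3: hmmm

Answer: hmmm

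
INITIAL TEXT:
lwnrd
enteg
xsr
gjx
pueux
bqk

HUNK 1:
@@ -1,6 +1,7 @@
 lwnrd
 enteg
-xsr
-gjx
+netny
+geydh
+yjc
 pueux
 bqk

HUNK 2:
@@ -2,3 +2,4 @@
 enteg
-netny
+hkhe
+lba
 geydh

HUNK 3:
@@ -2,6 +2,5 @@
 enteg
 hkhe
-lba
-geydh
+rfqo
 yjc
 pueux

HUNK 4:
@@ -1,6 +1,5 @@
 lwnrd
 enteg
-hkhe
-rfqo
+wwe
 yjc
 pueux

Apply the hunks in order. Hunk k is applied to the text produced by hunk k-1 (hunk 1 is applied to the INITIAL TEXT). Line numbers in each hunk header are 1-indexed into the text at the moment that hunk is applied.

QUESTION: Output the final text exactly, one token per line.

Hunk 1: at line 1 remove [xsr,gjx] add [netny,geydh,yjc] -> 7 lines: lwnrd enteg netny geydh yjc pueux bqk
Hunk 2: at line 2 remove [netny] add [hkhe,lba] -> 8 lines: lwnrd enteg hkhe lba geydh yjc pueux bqk
Hunk 3: at line 2 remove [lba,geydh] add [rfqo] -> 7 lines: lwnrd enteg hkhe rfqo yjc pueux bqk
Hunk 4: at line 1 remove [hkhe,rfqo] add [wwe] -> 6 lines: lwnrd enteg wwe yjc pueux bqk

Answer: lwnrd
enteg
wwe
yjc
pueux
bqk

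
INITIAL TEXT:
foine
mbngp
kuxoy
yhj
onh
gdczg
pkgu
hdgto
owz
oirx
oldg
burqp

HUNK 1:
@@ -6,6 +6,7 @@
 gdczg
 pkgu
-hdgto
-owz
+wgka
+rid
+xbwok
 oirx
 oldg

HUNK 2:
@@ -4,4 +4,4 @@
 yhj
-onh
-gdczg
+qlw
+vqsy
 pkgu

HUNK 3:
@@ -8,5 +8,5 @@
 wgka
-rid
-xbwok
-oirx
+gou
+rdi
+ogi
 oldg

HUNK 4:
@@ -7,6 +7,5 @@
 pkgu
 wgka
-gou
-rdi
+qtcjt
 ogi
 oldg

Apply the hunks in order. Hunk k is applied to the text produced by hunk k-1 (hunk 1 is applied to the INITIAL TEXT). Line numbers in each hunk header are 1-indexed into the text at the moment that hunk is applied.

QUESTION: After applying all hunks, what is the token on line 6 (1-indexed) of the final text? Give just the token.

Hunk 1: at line 6 remove [hdgto,owz] add [wgka,rid,xbwok] -> 13 lines: foine mbngp kuxoy yhj onh gdczg pkgu wgka rid xbwok oirx oldg burqp
Hunk 2: at line 4 remove [onh,gdczg] add [qlw,vqsy] -> 13 lines: foine mbngp kuxoy yhj qlw vqsy pkgu wgka rid xbwok oirx oldg burqp
Hunk 3: at line 8 remove [rid,xbwok,oirx] add [gou,rdi,ogi] -> 13 lines: foine mbngp kuxoy yhj qlw vqsy pkgu wgka gou rdi ogi oldg burqp
Hunk 4: at line 7 remove [gou,rdi] add [qtcjt] -> 12 lines: foine mbngp kuxoy yhj qlw vqsy pkgu wgka qtcjt ogi oldg burqp
Final line 6: vqsy

Answer: vqsy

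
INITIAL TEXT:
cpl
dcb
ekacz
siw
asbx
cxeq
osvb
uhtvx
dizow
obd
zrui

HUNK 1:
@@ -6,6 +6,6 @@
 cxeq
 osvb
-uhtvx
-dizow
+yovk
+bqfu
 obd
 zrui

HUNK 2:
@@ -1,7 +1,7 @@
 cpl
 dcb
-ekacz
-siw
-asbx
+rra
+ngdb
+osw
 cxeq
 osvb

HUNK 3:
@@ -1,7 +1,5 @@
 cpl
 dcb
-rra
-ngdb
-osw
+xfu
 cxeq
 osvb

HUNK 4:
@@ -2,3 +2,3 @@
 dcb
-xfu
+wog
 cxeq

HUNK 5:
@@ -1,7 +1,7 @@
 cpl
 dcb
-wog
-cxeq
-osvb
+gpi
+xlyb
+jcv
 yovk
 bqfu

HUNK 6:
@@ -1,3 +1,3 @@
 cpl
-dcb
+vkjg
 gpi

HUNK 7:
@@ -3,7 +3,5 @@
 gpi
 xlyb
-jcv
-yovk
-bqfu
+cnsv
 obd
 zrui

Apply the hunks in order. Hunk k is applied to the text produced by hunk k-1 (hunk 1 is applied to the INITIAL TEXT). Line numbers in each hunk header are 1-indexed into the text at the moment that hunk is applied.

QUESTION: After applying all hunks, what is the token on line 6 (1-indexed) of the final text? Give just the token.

Hunk 1: at line 6 remove [uhtvx,dizow] add [yovk,bqfu] -> 11 lines: cpl dcb ekacz siw asbx cxeq osvb yovk bqfu obd zrui
Hunk 2: at line 1 remove [ekacz,siw,asbx] add [rra,ngdb,osw] -> 11 lines: cpl dcb rra ngdb osw cxeq osvb yovk bqfu obd zrui
Hunk 3: at line 1 remove [rra,ngdb,osw] add [xfu] -> 9 lines: cpl dcb xfu cxeq osvb yovk bqfu obd zrui
Hunk 4: at line 2 remove [xfu] add [wog] -> 9 lines: cpl dcb wog cxeq osvb yovk bqfu obd zrui
Hunk 5: at line 1 remove [wog,cxeq,osvb] add [gpi,xlyb,jcv] -> 9 lines: cpl dcb gpi xlyb jcv yovk bqfu obd zrui
Hunk 6: at line 1 remove [dcb] add [vkjg] -> 9 lines: cpl vkjg gpi xlyb jcv yovk bqfu obd zrui
Hunk 7: at line 3 remove [jcv,yovk,bqfu] add [cnsv] -> 7 lines: cpl vkjg gpi xlyb cnsv obd zrui
Final line 6: obd

Answer: obd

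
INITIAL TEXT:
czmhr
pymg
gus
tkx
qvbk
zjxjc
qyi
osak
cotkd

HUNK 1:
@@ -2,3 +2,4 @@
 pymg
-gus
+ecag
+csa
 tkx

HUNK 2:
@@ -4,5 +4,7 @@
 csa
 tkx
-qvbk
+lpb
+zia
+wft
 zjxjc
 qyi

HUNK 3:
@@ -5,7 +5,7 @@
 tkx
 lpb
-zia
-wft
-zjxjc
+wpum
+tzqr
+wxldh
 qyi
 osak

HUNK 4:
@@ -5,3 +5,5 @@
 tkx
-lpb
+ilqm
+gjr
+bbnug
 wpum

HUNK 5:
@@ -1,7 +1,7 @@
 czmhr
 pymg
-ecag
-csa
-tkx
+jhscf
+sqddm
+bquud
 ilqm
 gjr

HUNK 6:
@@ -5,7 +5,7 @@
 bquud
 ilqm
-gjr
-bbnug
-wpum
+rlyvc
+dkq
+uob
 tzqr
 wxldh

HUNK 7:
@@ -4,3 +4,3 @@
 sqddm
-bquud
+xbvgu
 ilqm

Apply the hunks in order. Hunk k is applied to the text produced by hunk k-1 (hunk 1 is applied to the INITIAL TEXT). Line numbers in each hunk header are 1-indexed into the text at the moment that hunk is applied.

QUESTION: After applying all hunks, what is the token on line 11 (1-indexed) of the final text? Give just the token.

Answer: wxldh

Derivation:
Hunk 1: at line 2 remove [gus] add [ecag,csa] -> 10 lines: czmhr pymg ecag csa tkx qvbk zjxjc qyi osak cotkd
Hunk 2: at line 4 remove [qvbk] add [lpb,zia,wft] -> 12 lines: czmhr pymg ecag csa tkx lpb zia wft zjxjc qyi osak cotkd
Hunk 3: at line 5 remove [zia,wft,zjxjc] add [wpum,tzqr,wxldh] -> 12 lines: czmhr pymg ecag csa tkx lpb wpum tzqr wxldh qyi osak cotkd
Hunk 4: at line 5 remove [lpb] add [ilqm,gjr,bbnug] -> 14 lines: czmhr pymg ecag csa tkx ilqm gjr bbnug wpum tzqr wxldh qyi osak cotkd
Hunk 5: at line 1 remove [ecag,csa,tkx] add [jhscf,sqddm,bquud] -> 14 lines: czmhr pymg jhscf sqddm bquud ilqm gjr bbnug wpum tzqr wxldh qyi osak cotkd
Hunk 6: at line 5 remove [gjr,bbnug,wpum] add [rlyvc,dkq,uob] -> 14 lines: czmhr pymg jhscf sqddm bquud ilqm rlyvc dkq uob tzqr wxldh qyi osak cotkd
Hunk 7: at line 4 remove [bquud] add [xbvgu] -> 14 lines: czmhr pymg jhscf sqddm xbvgu ilqm rlyvc dkq uob tzqr wxldh qyi osak cotkd
Final line 11: wxldh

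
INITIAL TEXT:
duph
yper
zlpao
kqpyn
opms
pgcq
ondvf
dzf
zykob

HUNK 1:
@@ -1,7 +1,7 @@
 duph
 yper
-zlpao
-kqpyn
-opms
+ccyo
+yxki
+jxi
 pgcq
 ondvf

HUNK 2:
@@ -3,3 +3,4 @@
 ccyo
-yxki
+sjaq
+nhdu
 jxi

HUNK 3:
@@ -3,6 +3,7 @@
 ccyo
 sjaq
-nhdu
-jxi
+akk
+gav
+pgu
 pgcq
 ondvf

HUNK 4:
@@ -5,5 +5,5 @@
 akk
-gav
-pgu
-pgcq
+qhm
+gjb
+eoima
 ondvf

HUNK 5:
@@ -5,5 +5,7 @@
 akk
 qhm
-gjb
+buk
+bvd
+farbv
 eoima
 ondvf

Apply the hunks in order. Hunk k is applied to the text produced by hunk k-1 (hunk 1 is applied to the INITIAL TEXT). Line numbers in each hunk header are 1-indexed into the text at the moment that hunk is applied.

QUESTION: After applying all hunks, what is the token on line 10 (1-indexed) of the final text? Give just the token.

Hunk 1: at line 1 remove [zlpao,kqpyn,opms] add [ccyo,yxki,jxi] -> 9 lines: duph yper ccyo yxki jxi pgcq ondvf dzf zykob
Hunk 2: at line 3 remove [yxki] add [sjaq,nhdu] -> 10 lines: duph yper ccyo sjaq nhdu jxi pgcq ondvf dzf zykob
Hunk 3: at line 3 remove [nhdu,jxi] add [akk,gav,pgu] -> 11 lines: duph yper ccyo sjaq akk gav pgu pgcq ondvf dzf zykob
Hunk 4: at line 5 remove [gav,pgu,pgcq] add [qhm,gjb,eoima] -> 11 lines: duph yper ccyo sjaq akk qhm gjb eoima ondvf dzf zykob
Hunk 5: at line 5 remove [gjb] add [buk,bvd,farbv] -> 13 lines: duph yper ccyo sjaq akk qhm buk bvd farbv eoima ondvf dzf zykob
Final line 10: eoima

Answer: eoima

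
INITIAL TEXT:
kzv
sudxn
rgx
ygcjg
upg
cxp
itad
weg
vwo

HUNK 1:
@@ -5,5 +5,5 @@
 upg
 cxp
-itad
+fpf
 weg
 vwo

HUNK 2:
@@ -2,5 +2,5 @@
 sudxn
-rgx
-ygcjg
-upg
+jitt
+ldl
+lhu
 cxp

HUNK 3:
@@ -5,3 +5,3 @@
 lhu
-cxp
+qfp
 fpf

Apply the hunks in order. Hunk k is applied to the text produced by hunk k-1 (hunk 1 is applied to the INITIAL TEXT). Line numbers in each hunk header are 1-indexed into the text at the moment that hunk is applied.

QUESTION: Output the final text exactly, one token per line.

Answer: kzv
sudxn
jitt
ldl
lhu
qfp
fpf
weg
vwo

Derivation:
Hunk 1: at line 5 remove [itad] add [fpf] -> 9 lines: kzv sudxn rgx ygcjg upg cxp fpf weg vwo
Hunk 2: at line 2 remove [rgx,ygcjg,upg] add [jitt,ldl,lhu] -> 9 lines: kzv sudxn jitt ldl lhu cxp fpf weg vwo
Hunk 3: at line 5 remove [cxp] add [qfp] -> 9 lines: kzv sudxn jitt ldl lhu qfp fpf weg vwo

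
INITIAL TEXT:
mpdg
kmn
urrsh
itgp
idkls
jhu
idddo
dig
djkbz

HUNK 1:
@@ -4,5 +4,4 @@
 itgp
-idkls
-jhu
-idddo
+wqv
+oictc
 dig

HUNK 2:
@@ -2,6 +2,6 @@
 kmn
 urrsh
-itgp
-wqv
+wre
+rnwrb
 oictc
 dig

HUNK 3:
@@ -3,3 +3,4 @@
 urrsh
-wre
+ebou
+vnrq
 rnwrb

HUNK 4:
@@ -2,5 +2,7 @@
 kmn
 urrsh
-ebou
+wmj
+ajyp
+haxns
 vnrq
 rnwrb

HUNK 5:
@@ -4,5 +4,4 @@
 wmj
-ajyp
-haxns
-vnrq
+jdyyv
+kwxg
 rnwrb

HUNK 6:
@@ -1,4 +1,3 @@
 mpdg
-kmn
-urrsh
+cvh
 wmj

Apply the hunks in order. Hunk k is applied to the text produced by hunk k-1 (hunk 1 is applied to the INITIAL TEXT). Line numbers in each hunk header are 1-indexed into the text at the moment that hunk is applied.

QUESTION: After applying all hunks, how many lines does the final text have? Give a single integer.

Hunk 1: at line 4 remove [idkls,jhu,idddo] add [wqv,oictc] -> 8 lines: mpdg kmn urrsh itgp wqv oictc dig djkbz
Hunk 2: at line 2 remove [itgp,wqv] add [wre,rnwrb] -> 8 lines: mpdg kmn urrsh wre rnwrb oictc dig djkbz
Hunk 3: at line 3 remove [wre] add [ebou,vnrq] -> 9 lines: mpdg kmn urrsh ebou vnrq rnwrb oictc dig djkbz
Hunk 4: at line 2 remove [ebou] add [wmj,ajyp,haxns] -> 11 lines: mpdg kmn urrsh wmj ajyp haxns vnrq rnwrb oictc dig djkbz
Hunk 5: at line 4 remove [ajyp,haxns,vnrq] add [jdyyv,kwxg] -> 10 lines: mpdg kmn urrsh wmj jdyyv kwxg rnwrb oictc dig djkbz
Hunk 6: at line 1 remove [kmn,urrsh] add [cvh] -> 9 lines: mpdg cvh wmj jdyyv kwxg rnwrb oictc dig djkbz
Final line count: 9

Answer: 9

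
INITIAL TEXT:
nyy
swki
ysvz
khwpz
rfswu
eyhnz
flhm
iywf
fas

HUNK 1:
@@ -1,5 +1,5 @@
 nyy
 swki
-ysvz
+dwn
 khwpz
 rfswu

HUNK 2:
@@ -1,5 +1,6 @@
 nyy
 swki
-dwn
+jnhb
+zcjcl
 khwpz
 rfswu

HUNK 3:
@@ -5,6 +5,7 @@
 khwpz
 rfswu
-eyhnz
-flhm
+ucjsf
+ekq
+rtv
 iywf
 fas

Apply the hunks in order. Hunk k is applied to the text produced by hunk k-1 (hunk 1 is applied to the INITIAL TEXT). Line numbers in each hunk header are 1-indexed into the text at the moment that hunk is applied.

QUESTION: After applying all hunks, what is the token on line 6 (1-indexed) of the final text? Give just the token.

Hunk 1: at line 1 remove [ysvz] add [dwn] -> 9 lines: nyy swki dwn khwpz rfswu eyhnz flhm iywf fas
Hunk 2: at line 1 remove [dwn] add [jnhb,zcjcl] -> 10 lines: nyy swki jnhb zcjcl khwpz rfswu eyhnz flhm iywf fas
Hunk 3: at line 5 remove [eyhnz,flhm] add [ucjsf,ekq,rtv] -> 11 lines: nyy swki jnhb zcjcl khwpz rfswu ucjsf ekq rtv iywf fas
Final line 6: rfswu

Answer: rfswu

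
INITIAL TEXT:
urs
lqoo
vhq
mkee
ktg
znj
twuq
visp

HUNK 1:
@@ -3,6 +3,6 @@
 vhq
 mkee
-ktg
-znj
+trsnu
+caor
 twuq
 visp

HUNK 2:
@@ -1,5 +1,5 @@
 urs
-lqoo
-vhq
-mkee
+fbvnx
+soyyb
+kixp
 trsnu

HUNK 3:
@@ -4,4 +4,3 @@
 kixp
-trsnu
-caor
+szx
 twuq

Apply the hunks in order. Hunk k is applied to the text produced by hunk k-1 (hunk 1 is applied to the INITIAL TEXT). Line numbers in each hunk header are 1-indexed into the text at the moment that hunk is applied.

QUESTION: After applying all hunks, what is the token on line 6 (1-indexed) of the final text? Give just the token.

Hunk 1: at line 3 remove [ktg,znj] add [trsnu,caor] -> 8 lines: urs lqoo vhq mkee trsnu caor twuq visp
Hunk 2: at line 1 remove [lqoo,vhq,mkee] add [fbvnx,soyyb,kixp] -> 8 lines: urs fbvnx soyyb kixp trsnu caor twuq visp
Hunk 3: at line 4 remove [trsnu,caor] add [szx] -> 7 lines: urs fbvnx soyyb kixp szx twuq visp
Final line 6: twuq

Answer: twuq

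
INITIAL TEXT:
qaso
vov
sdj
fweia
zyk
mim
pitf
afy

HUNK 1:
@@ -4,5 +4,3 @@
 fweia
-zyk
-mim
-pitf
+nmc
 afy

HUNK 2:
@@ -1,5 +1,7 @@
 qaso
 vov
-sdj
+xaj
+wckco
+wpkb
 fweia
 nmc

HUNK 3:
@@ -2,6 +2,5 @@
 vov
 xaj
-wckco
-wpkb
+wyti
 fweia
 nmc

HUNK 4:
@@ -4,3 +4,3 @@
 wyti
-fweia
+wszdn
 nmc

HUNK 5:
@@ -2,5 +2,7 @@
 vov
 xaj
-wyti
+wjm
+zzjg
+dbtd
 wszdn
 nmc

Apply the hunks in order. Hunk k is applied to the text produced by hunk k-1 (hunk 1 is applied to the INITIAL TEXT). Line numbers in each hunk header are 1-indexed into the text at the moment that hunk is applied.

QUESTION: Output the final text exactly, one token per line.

Hunk 1: at line 4 remove [zyk,mim,pitf] add [nmc] -> 6 lines: qaso vov sdj fweia nmc afy
Hunk 2: at line 1 remove [sdj] add [xaj,wckco,wpkb] -> 8 lines: qaso vov xaj wckco wpkb fweia nmc afy
Hunk 3: at line 2 remove [wckco,wpkb] add [wyti] -> 7 lines: qaso vov xaj wyti fweia nmc afy
Hunk 4: at line 4 remove [fweia] add [wszdn] -> 7 lines: qaso vov xaj wyti wszdn nmc afy
Hunk 5: at line 2 remove [wyti] add [wjm,zzjg,dbtd] -> 9 lines: qaso vov xaj wjm zzjg dbtd wszdn nmc afy

Answer: qaso
vov
xaj
wjm
zzjg
dbtd
wszdn
nmc
afy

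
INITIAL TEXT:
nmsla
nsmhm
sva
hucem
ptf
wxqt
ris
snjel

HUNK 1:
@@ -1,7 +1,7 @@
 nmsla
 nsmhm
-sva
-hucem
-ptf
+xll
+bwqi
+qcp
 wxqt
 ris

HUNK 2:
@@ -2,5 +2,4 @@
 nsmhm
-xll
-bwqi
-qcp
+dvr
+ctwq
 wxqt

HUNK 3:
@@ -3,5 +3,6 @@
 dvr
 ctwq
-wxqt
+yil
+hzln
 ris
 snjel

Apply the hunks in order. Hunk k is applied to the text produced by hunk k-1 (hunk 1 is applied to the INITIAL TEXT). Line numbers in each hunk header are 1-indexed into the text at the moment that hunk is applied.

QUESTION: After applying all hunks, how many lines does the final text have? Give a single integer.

Hunk 1: at line 1 remove [sva,hucem,ptf] add [xll,bwqi,qcp] -> 8 lines: nmsla nsmhm xll bwqi qcp wxqt ris snjel
Hunk 2: at line 2 remove [xll,bwqi,qcp] add [dvr,ctwq] -> 7 lines: nmsla nsmhm dvr ctwq wxqt ris snjel
Hunk 3: at line 3 remove [wxqt] add [yil,hzln] -> 8 lines: nmsla nsmhm dvr ctwq yil hzln ris snjel
Final line count: 8

Answer: 8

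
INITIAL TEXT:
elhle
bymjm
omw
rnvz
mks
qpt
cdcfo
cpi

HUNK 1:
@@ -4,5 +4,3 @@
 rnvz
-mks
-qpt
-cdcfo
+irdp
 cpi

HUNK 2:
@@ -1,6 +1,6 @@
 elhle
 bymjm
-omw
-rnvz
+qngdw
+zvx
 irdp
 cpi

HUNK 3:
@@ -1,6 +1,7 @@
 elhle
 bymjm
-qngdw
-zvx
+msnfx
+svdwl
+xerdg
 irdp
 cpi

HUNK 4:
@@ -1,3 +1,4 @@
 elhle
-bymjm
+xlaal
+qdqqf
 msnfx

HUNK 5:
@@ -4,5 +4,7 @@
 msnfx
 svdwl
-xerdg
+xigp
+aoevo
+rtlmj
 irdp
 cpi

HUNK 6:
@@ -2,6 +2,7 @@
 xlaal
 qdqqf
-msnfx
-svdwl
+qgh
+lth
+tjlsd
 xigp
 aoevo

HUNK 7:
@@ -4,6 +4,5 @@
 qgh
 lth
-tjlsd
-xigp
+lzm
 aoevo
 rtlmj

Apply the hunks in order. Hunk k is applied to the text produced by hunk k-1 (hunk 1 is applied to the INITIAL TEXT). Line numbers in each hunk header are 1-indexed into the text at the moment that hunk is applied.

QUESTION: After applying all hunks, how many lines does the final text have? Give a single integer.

Answer: 10

Derivation:
Hunk 1: at line 4 remove [mks,qpt,cdcfo] add [irdp] -> 6 lines: elhle bymjm omw rnvz irdp cpi
Hunk 2: at line 1 remove [omw,rnvz] add [qngdw,zvx] -> 6 lines: elhle bymjm qngdw zvx irdp cpi
Hunk 3: at line 1 remove [qngdw,zvx] add [msnfx,svdwl,xerdg] -> 7 lines: elhle bymjm msnfx svdwl xerdg irdp cpi
Hunk 4: at line 1 remove [bymjm] add [xlaal,qdqqf] -> 8 lines: elhle xlaal qdqqf msnfx svdwl xerdg irdp cpi
Hunk 5: at line 4 remove [xerdg] add [xigp,aoevo,rtlmj] -> 10 lines: elhle xlaal qdqqf msnfx svdwl xigp aoevo rtlmj irdp cpi
Hunk 6: at line 2 remove [msnfx,svdwl] add [qgh,lth,tjlsd] -> 11 lines: elhle xlaal qdqqf qgh lth tjlsd xigp aoevo rtlmj irdp cpi
Hunk 7: at line 4 remove [tjlsd,xigp] add [lzm] -> 10 lines: elhle xlaal qdqqf qgh lth lzm aoevo rtlmj irdp cpi
Final line count: 10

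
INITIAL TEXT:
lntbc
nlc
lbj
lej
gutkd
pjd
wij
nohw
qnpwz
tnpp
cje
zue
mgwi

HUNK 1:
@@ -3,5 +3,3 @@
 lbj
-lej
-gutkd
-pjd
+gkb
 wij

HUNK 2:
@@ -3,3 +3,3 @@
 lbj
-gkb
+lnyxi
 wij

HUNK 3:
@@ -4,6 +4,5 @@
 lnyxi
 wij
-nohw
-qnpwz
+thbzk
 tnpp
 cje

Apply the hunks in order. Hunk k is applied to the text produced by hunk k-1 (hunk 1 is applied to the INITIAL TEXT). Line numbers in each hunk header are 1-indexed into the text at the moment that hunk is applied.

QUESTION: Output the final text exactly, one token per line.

Hunk 1: at line 3 remove [lej,gutkd,pjd] add [gkb] -> 11 lines: lntbc nlc lbj gkb wij nohw qnpwz tnpp cje zue mgwi
Hunk 2: at line 3 remove [gkb] add [lnyxi] -> 11 lines: lntbc nlc lbj lnyxi wij nohw qnpwz tnpp cje zue mgwi
Hunk 3: at line 4 remove [nohw,qnpwz] add [thbzk] -> 10 lines: lntbc nlc lbj lnyxi wij thbzk tnpp cje zue mgwi

Answer: lntbc
nlc
lbj
lnyxi
wij
thbzk
tnpp
cje
zue
mgwi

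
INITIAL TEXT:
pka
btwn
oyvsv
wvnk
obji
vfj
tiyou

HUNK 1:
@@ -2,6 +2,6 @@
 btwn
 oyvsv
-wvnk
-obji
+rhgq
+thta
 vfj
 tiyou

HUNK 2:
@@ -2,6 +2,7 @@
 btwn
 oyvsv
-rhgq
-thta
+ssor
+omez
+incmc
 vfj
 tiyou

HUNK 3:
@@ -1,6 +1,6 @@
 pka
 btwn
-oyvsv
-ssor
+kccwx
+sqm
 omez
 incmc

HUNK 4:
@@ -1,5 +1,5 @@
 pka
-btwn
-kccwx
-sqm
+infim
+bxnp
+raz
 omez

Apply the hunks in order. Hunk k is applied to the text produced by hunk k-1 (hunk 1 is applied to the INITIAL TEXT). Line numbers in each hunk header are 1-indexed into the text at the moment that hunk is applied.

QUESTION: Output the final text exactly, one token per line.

Answer: pka
infim
bxnp
raz
omez
incmc
vfj
tiyou

Derivation:
Hunk 1: at line 2 remove [wvnk,obji] add [rhgq,thta] -> 7 lines: pka btwn oyvsv rhgq thta vfj tiyou
Hunk 2: at line 2 remove [rhgq,thta] add [ssor,omez,incmc] -> 8 lines: pka btwn oyvsv ssor omez incmc vfj tiyou
Hunk 3: at line 1 remove [oyvsv,ssor] add [kccwx,sqm] -> 8 lines: pka btwn kccwx sqm omez incmc vfj tiyou
Hunk 4: at line 1 remove [btwn,kccwx,sqm] add [infim,bxnp,raz] -> 8 lines: pka infim bxnp raz omez incmc vfj tiyou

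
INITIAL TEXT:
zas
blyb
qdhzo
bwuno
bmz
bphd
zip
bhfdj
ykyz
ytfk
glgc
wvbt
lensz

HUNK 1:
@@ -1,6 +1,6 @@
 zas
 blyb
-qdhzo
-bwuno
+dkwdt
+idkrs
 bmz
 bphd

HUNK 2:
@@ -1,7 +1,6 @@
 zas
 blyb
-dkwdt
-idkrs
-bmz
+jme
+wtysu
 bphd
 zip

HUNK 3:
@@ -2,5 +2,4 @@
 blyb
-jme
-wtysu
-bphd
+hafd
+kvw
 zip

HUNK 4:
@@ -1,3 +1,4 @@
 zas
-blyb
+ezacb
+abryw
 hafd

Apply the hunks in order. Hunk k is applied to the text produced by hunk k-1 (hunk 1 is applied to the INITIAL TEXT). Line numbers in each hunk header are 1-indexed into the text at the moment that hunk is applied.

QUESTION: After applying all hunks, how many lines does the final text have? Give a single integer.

Answer: 12

Derivation:
Hunk 1: at line 1 remove [qdhzo,bwuno] add [dkwdt,idkrs] -> 13 lines: zas blyb dkwdt idkrs bmz bphd zip bhfdj ykyz ytfk glgc wvbt lensz
Hunk 2: at line 1 remove [dkwdt,idkrs,bmz] add [jme,wtysu] -> 12 lines: zas blyb jme wtysu bphd zip bhfdj ykyz ytfk glgc wvbt lensz
Hunk 3: at line 2 remove [jme,wtysu,bphd] add [hafd,kvw] -> 11 lines: zas blyb hafd kvw zip bhfdj ykyz ytfk glgc wvbt lensz
Hunk 4: at line 1 remove [blyb] add [ezacb,abryw] -> 12 lines: zas ezacb abryw hafd kvw zip bhfdj ykyz ytfk glgc wvbt lensz
Final line count: 12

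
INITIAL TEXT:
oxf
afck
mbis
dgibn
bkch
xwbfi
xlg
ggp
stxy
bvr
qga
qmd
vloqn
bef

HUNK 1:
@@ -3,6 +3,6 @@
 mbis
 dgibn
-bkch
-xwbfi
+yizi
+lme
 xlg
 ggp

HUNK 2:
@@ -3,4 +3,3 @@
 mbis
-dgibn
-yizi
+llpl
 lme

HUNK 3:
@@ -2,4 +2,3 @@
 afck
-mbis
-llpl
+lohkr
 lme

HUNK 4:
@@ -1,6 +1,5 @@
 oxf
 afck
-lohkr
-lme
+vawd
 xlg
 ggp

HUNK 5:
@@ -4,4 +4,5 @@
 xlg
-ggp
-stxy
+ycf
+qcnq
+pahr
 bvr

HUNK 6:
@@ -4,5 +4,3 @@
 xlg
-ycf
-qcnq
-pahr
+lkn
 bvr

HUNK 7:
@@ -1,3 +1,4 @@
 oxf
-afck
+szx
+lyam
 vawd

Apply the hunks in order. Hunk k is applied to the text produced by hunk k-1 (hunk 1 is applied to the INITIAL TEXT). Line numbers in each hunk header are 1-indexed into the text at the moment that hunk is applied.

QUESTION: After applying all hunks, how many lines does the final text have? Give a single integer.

Answer: 11

Derivation:
Hunk 1: at line 3 remove [bkch,xwbfi] add [yizi,lme] -> 14 lines: oxf afck mbis dgibn yizi lme xlg ggp stxy bvr qga qmd vloqn bef
Hunk 2: at line 3 remove [dgibn,yizi] add [llpl] -> 13 lines: oxf afck mbis llpl lme xlg ggp stxy bvr qga qmd vloqn bef
Hunk 3: at line 2 remove [mbis,llpl] add [lohkr] -> 12 lines: oxf afck lohkr lme xlg ggp stxy bvr qga qmd vloqn bef
Hunk 4: at line 1 remove [lohkr,lme] add [vawd] -> 11 lines: oxf afck vawd xlg ggp stxy bvr qga qmd vloqn bef
Hunk 5: at line 4 remove [ggp,stxy] add [ycf,qcnq,pahr] -> 12 lines: oxf afck vawd xlg ycf qcnq pahr bvr qga qmd vloqn bef
Hunk 6: at line 4 remove [ycf,qcnq,pahr] add [lkn] -> 10 lines: oxf afck vawd xlg lkn bvr qga qmd vloqn bef
Hunk 7: at line 1 remove [afck] add [szx,lyam] -> 11 lines: oxf szx lyam vawd xlg lkn bvr qga qmd vloqn bef
Final line count: 11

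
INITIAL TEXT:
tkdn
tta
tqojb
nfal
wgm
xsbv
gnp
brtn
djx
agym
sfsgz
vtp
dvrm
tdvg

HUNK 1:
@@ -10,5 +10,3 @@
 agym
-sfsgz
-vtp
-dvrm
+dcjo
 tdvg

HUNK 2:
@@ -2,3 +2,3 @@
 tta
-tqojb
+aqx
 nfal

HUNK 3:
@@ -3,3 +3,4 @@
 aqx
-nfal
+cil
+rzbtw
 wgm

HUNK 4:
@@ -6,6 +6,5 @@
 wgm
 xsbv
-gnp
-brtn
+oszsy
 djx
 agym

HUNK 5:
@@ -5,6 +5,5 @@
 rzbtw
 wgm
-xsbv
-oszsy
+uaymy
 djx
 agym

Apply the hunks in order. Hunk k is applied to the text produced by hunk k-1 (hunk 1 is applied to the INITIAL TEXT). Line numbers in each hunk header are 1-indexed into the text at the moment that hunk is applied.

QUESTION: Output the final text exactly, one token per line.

Hunk 1: at line 10 remove [sfsgz,vtp,dvrm] add [dcjo] -> 12 lines: tkdn tta tqojb nfal wgm xsbv gnp brtn djx agym dcjo tdvg
Hunk 2: at line 2 remove [tqojb] add [aqx] -> 12 lines: tkdn tta aqx nfal wgm xsbv gnp brtn djx agym dcjo tdvg
Hunk 3: at line 3 remove [nfal] add [cil,rzbtw] -> 13 lines: tkdn tta aqx cil rzbtw wgm xsbv gnp brtn djx agym dcjo tdvg
Hunk 4: at line 6 remove [gnp,brtn] add [oszsy] -> 12 lines: tkdn tta aqx cil rzbtw wgm xsbv oszsy djx agym dcjo tdvg
Hunk 5: at line 5 remove [xsbv,oszsy] add [uaymy] -> 11 lines: tkdn tta aqx cil rzbtw wgm uaymy djx agym dcjo tdvg

Answer: tkdn
tta
aqx
cil
rzbtw
wgm
uaymy
djx
agym
dcjo
tdvg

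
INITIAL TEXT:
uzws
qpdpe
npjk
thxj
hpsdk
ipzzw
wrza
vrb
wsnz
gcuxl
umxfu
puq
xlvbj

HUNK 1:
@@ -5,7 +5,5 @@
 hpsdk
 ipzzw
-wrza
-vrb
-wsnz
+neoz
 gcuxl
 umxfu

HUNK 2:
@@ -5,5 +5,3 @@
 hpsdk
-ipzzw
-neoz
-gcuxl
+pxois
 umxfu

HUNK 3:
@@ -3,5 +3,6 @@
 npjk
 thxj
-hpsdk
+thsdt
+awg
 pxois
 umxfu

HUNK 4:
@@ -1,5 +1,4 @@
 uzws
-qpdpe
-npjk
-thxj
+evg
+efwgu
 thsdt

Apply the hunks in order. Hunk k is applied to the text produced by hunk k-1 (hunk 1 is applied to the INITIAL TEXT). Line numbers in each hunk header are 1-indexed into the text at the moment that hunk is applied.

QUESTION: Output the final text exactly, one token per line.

Hunk 1: at line 5 remove [wrza,vrb,wsnz] add [neoz] -> 11 lines: uzws qpdpe npjk thxj hpsdk ipzzw neoz gcuxl umxfu puq xlvbj
Hunk 2: at line 5 remove [ipzzw,neoz,gcuxl] add [pxois] -> 9 lines: uzws qpdpe npjk thxj hpsdk pxois umxfu puq xlvbj
Hunk 3: at line 3 remove [hpsdk] add [thsdt,awg] -> 10 lines: uzws qpdpe npjk thxj thsdt awg pxois umxfu puq xlvbj
Hunk 4: at line 1 remove [qpdpe,npjk,thxj] add [evg,efwgu] -> 9 lines: uzws evg efwgu thsdt awg pxois umxfu puq xlvbj

Answer: uzws
evg
efwgu
thsdt
awg
pxois
umxfu
puq
xlvbj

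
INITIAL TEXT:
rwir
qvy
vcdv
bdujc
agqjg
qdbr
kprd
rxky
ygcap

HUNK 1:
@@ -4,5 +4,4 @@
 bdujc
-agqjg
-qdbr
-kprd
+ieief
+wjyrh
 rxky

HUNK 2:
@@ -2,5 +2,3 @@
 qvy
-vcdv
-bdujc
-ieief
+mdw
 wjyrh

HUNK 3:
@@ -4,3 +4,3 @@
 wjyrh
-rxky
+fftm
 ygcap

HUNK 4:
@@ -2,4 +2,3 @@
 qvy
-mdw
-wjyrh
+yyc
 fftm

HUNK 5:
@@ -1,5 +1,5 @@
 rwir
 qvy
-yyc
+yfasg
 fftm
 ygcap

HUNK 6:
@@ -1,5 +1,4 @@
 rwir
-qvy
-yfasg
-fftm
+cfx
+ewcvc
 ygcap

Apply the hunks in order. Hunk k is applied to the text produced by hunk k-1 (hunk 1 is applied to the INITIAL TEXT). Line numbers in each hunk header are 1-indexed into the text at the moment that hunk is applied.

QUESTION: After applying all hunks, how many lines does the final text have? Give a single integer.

Answer: 4

Derivation:
Hunk 1: at line 4 remove [agqjg,qdbr,kprd] add [ieief,wjyrh] -> 8 lines: rwir qvy vcdv bdujc ieief wjyrh rxky ygcap
Hunk 2: at line 2 remove [vcdv,bdujc,ieief] add [mdw] -> 6 lines: rwir qvy mdw wjyrh rxky ygcap
Hunk 3: at line 4 remove [rxky] add [fftm] -> 6 lines: rwir qvy mdw wjyrh fftm ygcap
Hunk 4: at line 2 remove [mdw,wjyrh] add [yyc] -> 5 lines: rwir qvy yyc fftm ygcap
Hunk 5: at line 1 remove [yyc] add [yfasg] -> 5 lines: rwir qvy yfasg fftm ygcap
Hunk 6: at line 1 remove [qvy,yfasg,fftm] add [cfx,ewcvc] -> 4 lines: rwir cfx ewcvc ygcap
Final line count: 4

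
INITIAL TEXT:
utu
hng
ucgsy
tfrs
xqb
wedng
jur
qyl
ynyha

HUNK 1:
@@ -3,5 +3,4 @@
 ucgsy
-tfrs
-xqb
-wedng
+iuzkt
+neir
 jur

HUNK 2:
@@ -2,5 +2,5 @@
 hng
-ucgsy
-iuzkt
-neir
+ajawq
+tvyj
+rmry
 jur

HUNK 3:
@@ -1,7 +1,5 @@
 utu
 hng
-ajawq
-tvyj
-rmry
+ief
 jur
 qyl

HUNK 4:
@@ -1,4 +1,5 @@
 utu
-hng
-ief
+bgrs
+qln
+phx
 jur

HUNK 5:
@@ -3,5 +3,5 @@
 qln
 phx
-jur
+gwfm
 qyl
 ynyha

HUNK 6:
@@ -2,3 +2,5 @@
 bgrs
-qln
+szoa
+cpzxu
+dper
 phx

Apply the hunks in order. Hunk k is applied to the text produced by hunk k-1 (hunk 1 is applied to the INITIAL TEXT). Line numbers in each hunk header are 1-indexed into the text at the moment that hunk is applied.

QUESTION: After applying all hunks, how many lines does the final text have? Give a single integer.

Answer: 9

Derivation:
Hunk 1: at line 3 remove [tfrs,xqb,wedng] add [iuzkt,neir] -> 8 lines: utu hng ucgsy iuzkt neir jur qyl ynyha
Hunk 2: at line 2 remove [ucgsy,iuzkt,neir] add [ajawq,tvyj,rmry] -> 8 lines: utu hng ajawq tvyj rmry jur qyl ynyha
Hunk 3: at line 1 remove [ajawq,tvyj,rmry] add [ief] -> 6 lines: utu hng ief jur qyl ynyha
Hunk 4: at line 1 remove [hng,ief] add [bgrs,qln,phx] -> 7 lines: utu bgrs qln phx jur qyl ynyha
Hunk 5: at line 3 remove [jur] add [gwfm] -> 7 lines: utu bgrs qln phx gwfm qyl ynyha
Hunk 6: at line 2 remove [qln] add [szoa,cpzxu,dper] -> 9 lines: utu bgrs szoa cpzxu dper phx gwfm qyl ynyha
Final line count: 9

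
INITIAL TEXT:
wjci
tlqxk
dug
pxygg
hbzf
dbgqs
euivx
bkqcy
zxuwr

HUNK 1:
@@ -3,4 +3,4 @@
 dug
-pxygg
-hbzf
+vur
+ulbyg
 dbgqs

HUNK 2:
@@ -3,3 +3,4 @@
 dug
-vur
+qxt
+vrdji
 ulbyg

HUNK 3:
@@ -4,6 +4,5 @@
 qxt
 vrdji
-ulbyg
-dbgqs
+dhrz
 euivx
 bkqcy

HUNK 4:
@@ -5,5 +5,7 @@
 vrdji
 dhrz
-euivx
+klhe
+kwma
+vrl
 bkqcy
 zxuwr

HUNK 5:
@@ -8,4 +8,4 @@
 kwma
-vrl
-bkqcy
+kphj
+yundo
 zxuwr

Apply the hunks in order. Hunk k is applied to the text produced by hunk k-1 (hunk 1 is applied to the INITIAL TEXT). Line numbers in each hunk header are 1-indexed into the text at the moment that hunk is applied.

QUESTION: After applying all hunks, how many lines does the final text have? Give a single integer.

Answer: 11

Derivation:
Hunk 1: at line 3 remove [pxygg,hbzf] add [vur,ulbyg] -> 9 lines: wjci tlqxk dug vur ulbyg dbgqs euivx bkqcy zxuwr
Hunk 2: at line 3 remove [vur] add [qxt,vrdji] -> 10 lines: wjci tlqxk dug qxt vrdji ulbyg dbgqs euivx bkqcy zxuwr
Hunk 3: at line 4 remove [ulbyg,dbgqs] add [dhrz] -> 9 lines: wjci tlqxk dug qxt vrdji dhrz euivx bkqcy zxuwr
Hunk 4: at line 5 remove [euivx] add [klhe,kwma,vrl] -> 11 lines: wjci tlqxk dug qxt vrdji dhrz klhe kwma vrl bkqcy zxuwr
Hunk 5: at line 8 remove [vrl,bkqcy] add [kphj,yundo] -> 11 lines: wjci tlqxk dug qxt vrdji dhrz klhe kwma kphj yundo zxuwr
Final line count: 11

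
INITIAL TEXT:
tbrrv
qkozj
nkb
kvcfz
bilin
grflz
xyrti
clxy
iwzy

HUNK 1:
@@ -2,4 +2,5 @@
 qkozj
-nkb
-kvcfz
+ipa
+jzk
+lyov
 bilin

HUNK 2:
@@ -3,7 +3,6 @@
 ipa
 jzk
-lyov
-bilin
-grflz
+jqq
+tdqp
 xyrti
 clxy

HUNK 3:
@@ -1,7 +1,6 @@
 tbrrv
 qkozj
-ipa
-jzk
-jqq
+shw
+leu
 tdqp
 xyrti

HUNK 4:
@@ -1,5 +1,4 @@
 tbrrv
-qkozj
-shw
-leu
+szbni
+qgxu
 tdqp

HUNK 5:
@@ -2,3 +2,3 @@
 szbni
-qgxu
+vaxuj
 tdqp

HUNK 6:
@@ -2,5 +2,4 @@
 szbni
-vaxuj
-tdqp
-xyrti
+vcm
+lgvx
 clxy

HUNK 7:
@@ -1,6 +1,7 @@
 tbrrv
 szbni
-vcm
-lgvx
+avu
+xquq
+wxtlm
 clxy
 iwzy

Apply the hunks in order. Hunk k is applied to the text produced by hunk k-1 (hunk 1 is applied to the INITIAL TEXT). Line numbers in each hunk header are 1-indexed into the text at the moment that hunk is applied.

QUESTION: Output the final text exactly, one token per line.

Answer: tbrrv
szbni
avu
xquq
wxtlm
clxy
iwzy

Derivation:
Hunk 1: at line 2 remove [nkb,kvcfz] add [ipa,jzk,lyov] -> 10 lines: tbrrv qkozj ipa jzk lyov bilin grflz xyrti clxy iwzy
Hunk 2: at line 3 remove [lyov,bilin,grflz] add [jqq,tdqp] -> 9 lines: tbrrv qkozj ipa jzk jqq tdqp xyrti clxy iwzy
Hunk 3: at line 1 remove [ipa,jzk,jqq] add [shw,leu] -> 8 lines: tbrrv qkozj shw leu tdqp xyrti clxy iwzy
Hunk 4: at line 1 remove [qkozj,shw,leu] add [szbni,qgxu] -> 7 lines: tbrrv szbni qgxu tdqp xyrti clxy iwzy
Hunk 5: at line 2 remove [qgxu] add [vaxuj] -> 7 lines: tbrrv szbni vaxuj tdqp xyrti clxy iwzy
Hunk 6: at line 2 remove [vaxuj,tdqp,xyrti] add [vcm,lgvx] -> 6 lines: tbrrv szbni vcm lgvx clxy iwzy
Hunk 7: at line 1 remove [vcm,lgvx] add [avu,xquq,wxtlm] -> 7 lines: tbrrv szbni avu xquq wxtlm clxy iwzy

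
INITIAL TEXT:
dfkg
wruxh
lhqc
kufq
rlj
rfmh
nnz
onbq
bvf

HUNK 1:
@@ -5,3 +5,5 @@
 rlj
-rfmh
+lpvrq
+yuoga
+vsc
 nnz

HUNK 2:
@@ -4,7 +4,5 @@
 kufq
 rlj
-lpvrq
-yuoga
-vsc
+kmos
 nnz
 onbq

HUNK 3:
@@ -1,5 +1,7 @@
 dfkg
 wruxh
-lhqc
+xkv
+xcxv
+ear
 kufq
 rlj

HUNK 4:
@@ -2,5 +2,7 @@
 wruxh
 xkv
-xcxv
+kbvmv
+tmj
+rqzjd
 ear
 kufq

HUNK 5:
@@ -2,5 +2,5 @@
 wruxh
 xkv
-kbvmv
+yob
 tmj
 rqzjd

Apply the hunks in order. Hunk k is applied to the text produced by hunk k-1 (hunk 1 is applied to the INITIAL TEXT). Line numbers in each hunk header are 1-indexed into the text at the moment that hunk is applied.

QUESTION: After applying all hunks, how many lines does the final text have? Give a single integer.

Answer: 13

Derivation:
Hunk 1: at line 5 remove [rfmh] add [lpvrq,yuoga,vsc] -> 11 lines: dfkg wruxh lhqc kufq rlj lpvrq yuoga vsc nnz onbq bvf
Hunk 2: at line 4 remove [lpvrq,yuoga,vsc] add [kmos] -> 9 lines: dfkg wruxh lhqc kufq rlj kmos nnz onbq bvf
Hunk 3: at line 1 remove [lhqc] add [xkv,xcxv,ear] -> 11 lines: dfkg wruxh xkv xcxv ear kufq rlj kmos nnz onbq bvf
Hunk 4: at line 2 remove [xcxv] add [kbvmv,tmj,rqzjd] -> 13 lines: dfkg wruxh xkv kbvmv tmj rqzjd ear kufq rlj kmos nnz onbq bvf
Hunk 5: at line 2 remove [kbvmv] add [yob] -> 13 lines: dfkg wruxh xkv yob tmj rqzjd ear kufq rlj kmos nnz onbq bvf
Final line count: 13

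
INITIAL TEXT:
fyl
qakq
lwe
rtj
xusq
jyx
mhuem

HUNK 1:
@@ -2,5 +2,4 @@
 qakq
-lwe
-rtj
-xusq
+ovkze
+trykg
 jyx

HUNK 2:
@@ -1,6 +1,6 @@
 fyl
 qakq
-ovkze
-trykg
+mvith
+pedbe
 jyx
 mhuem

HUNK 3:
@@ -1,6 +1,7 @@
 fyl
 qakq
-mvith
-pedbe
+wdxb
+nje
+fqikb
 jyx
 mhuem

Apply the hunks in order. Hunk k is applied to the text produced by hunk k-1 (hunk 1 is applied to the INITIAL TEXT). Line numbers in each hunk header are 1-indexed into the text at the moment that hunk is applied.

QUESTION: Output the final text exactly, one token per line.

Answer: fyl
qakq
wdxb
nje
fqikb
jyx
mhuem

Derivation:
Hunk 1: at line 2 remove [lwe,rtj,xusq] add [ovkze,trykg] -> 6 lines: fyl qakq ovkze trykg jyx mhuem
Hunk 2: at line 1 remove [ovkze,trykg] add [mvith,pedbe] -> 6 lines: fyl qakq mvith pedbe jyx mhuem
Hunk 3: at line 1 remove [mvith,pedbe] add [wdxb,nje,fqikb] -> 7 lines: fyl qakq wdxb nje fqikb jyx mhuem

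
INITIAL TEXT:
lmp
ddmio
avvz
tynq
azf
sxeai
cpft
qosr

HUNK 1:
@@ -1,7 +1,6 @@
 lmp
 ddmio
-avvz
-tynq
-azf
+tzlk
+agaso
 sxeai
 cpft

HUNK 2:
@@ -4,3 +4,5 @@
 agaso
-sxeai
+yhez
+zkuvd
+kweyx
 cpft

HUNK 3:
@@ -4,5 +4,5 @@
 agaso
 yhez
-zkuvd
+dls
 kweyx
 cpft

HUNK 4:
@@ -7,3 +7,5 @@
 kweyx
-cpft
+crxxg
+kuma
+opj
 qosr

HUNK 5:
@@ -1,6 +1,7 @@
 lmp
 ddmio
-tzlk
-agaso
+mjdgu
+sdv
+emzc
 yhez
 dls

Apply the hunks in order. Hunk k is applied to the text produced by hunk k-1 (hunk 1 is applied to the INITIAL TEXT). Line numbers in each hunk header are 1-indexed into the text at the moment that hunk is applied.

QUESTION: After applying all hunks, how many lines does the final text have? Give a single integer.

Answer: 12

Derivation:
Hunk 1: at line 1 remove [avvz,tynq,azf] add [tzlk,agaso] -> 7 lines: lmp ddmio tzlk agaso sxeai cpft qosr
Hunk 2: at line 4 remove [sxeai] add [yhez,zkuvd,kweyx] -> 9 lines: lmp ddmio tzlk agaso yhez zkuvd kweyx cpft qosr
Hunk 3: at line 4 remove [zkuvd] add [dls] -> 9 lines: lmp ddmio tzlk agaso yhez dls kweyx cpft qosr
Hunk 4: at line 7 remove [cpft] add [crxxg,kuma,opj] -> 11 lines: lmp ddmio tzlk agaso yhez dls kweyx crxxg kuma opj qosr
Hunk 5: at line 1 remove [tzlk,agaso] add [mjdgu,sdv,emzc] -> 12 lines: lmp ddmio mjdgu sdv emzc yhez dls kweyx crxxg kuma opj qosr
Final line count: 12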